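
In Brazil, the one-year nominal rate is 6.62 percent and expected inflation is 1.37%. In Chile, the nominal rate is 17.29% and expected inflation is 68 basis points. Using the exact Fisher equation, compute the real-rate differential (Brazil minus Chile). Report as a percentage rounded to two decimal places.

-11.32%

Brazil: (1 + 0.0662)/(1 + 0.0137) − 1 = 5.1790%
Chile: (1 + 0.1729)/(1 + 0.0068) − 1 = 16.4978%
Differential = 5.1790% − 16.4978% = -11.3188% → -11.32%.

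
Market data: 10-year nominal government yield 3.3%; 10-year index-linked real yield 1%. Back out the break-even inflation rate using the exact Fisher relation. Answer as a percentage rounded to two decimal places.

2.28%

(1 + π) = (1 + i)/(1 + r) = 1.03300 / 1.01000 = 1.022772
Break-even inflation = 1.022772 − 1 → 2.28%.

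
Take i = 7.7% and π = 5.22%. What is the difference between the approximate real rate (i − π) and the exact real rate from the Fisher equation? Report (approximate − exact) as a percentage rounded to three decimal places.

0.123%

Approximate: r ≈ 7.700% − 5.220% = 2.4800%
Exact: (1 + 0.0770)/(1 + 0.0522) − 1 = 2.3570%
Error = 2.4800% − 2.3570% = 0.1230% → 0.123%.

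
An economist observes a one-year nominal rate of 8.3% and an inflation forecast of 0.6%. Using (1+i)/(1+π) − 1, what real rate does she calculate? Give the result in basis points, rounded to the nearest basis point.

By the Fisher relation, 1 + r = (1 + i)/(1 + π).
1 + r = 1.08300 / 1.00600 = 1.076541
r = 1.076541 − 1 = 7.6541%, i.e. 765 basis points.

765 basis points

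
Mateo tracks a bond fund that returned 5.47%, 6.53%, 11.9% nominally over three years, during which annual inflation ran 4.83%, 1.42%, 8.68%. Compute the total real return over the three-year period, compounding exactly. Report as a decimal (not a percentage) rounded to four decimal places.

Compound the nominal returns: 1.0547 × 1.0653 × 1.1190 = 1.257277.
Compound inflation: 1.0483 × 1.0142 × 1.0868 = 1.155470.
Deflate: 1.257277 / 1.155470 = 1.088108.
Total real return = 1.088108 − 1 → 0.0881.

0.0881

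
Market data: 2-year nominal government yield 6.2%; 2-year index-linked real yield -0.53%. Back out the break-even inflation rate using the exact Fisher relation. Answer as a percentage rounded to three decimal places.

6.766%

(1 + π) = (1 + i)/(1 + r) = 1.06200 / 0.99470 = 1.067659
Break-even inflation = 1.067659 − 1 → 6.766%.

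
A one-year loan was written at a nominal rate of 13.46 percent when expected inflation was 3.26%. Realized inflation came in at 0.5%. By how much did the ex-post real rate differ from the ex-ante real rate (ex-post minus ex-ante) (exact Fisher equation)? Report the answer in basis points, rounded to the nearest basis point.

Ex-ante: (1 + 0.1346)/(1 + 0.0326) − 1 = 9.8780%
Ex-post: (1 + 0.1346)/(1 + 0.0050) − 1 = 12.8955%
Difference (ex-post − ex-ante) = 3.0175% → 302 basis points.

302 basis points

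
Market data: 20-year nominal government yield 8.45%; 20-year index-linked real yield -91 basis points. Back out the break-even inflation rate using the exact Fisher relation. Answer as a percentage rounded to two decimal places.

9.45%

(1 + π) = (1 + i)/(1 + r) = 1.08450 / 0.99090 = 1.094460
Break-even inflation = 1.094460 − 1 → 9.45%.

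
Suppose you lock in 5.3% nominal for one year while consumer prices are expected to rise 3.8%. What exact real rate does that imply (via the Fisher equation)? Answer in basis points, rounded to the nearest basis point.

1 + r = 1.05300 / 1.03800 = 1.014451
r = 1.014451 − 1 = 1.4451%, i.e. 145 basis points.

145 basis points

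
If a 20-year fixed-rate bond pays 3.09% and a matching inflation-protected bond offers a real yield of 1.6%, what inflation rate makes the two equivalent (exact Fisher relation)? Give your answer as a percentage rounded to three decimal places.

1.467%

(1 + π) = (1 + i)/(1 + r) = 1.03090 / 1.01600 = 1.0146654
Break-even inflation = 1.0146654 − 1 → 1.467%.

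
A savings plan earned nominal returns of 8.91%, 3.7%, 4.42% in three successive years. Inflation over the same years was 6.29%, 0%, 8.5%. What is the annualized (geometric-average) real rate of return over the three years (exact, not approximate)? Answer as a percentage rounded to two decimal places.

0.75%

Compound the nominal returns: 1.0891 × 1.0370 × 1.0442 = 1.17931603.
Compound inflation: 1.0629 × 1.0000 × 1.0850 = 1.15324650.
Deflate: 1.17931603 / 1.15324650 = 1.02260534.
Annualized real rate = 1.02260534^(1/3) − 1 = 0.7479% → 0.75%.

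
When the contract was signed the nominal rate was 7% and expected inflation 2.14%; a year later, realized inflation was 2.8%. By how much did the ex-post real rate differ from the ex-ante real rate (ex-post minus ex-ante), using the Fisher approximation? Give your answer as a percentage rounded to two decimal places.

-0.66%

Ex-ante: 7% − 2.14% = 4.860%
Ex-post: 7% − 2.8% = 4.200%
Difference (ex-post − ex-ante) = -0.6600% → -0.66%.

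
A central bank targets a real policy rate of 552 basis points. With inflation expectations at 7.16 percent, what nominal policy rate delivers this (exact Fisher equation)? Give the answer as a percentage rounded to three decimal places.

(1 + i) = (1 + r)(1 + π) = 1.05520 × 1.07160 = 1.13075232
i = 1.13075232 − 1, so the required nominal rate is 13.075%.

13.075%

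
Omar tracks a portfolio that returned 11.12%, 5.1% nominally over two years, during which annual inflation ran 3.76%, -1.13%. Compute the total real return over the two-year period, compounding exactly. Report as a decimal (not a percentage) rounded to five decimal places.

Nominal growth factor = 1.1112 × 1.0510 = 1.1678712
Price-level growth factor = 1.0376 × 0.9887 = 1.0258751
Real growth factor = 1.1678712 / 1.0258751 = 1.1384146
Total real return = 1.1384146 − 1 → 0.13841.

0.13841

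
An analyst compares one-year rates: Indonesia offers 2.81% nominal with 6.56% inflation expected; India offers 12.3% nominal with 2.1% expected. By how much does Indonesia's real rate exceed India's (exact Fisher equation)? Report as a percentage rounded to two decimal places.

Indonesia: (1 + 0.0281)/(1 + 0.0656) − 1 = -3.5191%
India: (1 + 0.1230)/(1 + 0.0210) − 1 = 9.9902%
Differential = -3.5191% − 9.9902% = -13.5093% → -13.51%.

-13.51%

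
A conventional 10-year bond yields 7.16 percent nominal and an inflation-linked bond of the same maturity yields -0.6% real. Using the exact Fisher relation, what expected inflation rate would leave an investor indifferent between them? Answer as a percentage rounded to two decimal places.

(1 + π) = (1 + i)/(1 + r) = 1.07160 / 0.99400 = 1.078068
Break-even inflation = 1.078068 − 1 → 7.81%.

7.81%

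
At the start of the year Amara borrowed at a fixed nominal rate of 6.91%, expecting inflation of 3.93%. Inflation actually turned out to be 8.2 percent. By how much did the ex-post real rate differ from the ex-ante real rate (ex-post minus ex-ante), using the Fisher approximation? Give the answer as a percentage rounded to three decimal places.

-4.270%

Ex-ante: 6.91% − 3.93% = 2.980%
Ex-post: 6.91% − 8.2% = -1.290%
Difference (ex-post − ex-ante) = -4.2700% → -4.270%.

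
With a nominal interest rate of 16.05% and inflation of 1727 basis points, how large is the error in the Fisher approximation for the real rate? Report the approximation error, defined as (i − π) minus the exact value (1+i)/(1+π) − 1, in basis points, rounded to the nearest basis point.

Approximate: r ≈ 16.050% − 17.270% = -1.2200%
Exact: (1 + 0.1605)/(1 + 0.1727) − 1 = -1.0403%
Error = -1.2200% − (-1.0403%) = -0.1797% → -18 basis points.

-18 basis points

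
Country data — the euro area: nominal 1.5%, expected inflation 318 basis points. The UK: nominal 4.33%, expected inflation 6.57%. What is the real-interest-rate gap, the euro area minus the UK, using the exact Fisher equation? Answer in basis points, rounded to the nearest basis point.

The euro area: (1 + 0.0150)/(1 + 0.0318) − 1 = -1.6282%
The UK: (1 + 0.0433)/(1 + 0.0657) − 1 = -2.1019%
Differential = -1.6282% − (-2.1019%) = 0.4737% → 47 basis points.

47 basis points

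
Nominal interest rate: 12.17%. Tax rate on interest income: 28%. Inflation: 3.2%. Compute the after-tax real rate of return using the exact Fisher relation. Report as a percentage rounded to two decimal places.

After-tax nominal return = 12.17% × (1 − 0.28) = 8.7624%.
1 + r = 1.087624 / 1.03200 = 1.053899
After-tax real rate = 1.053899 − 1 → 5.39%.

5.39%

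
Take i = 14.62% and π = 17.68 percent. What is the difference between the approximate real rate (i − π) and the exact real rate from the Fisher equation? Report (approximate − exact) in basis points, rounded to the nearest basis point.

-46 basis points

Approximate: r ≈ 14.620% − 17.680% = -3.0600%
Exact: (1 + 0.1462)/(1 + 0.1768) − 1 = -2.6003%
Error = -3.0600% − (-2.6003%) = -0.4597% → -46 basis points.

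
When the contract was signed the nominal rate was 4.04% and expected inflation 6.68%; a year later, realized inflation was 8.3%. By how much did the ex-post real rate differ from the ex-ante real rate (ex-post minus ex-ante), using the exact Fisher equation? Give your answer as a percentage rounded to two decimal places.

Ex-ante: (1 + 0.0404)/(1 + 0.0668) − 1 = -2.4747%
Ex-post: (1 + 0.0404)/(1 + 0.0830) − 1 = -3.9335%
Difference (ex-post − ex-ante) = -1.4588% → -1.46%.

-1.46%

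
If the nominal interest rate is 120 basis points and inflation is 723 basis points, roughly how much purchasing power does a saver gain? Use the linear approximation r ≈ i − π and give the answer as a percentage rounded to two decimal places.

r ≈ i − π = 1.2% − 7.23% = -6.03%.

-6.03%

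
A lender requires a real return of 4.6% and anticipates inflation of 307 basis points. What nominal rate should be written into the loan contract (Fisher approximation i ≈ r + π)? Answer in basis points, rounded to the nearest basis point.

i ≈ r + π = 4.6% + 3.07% = 767 basis points.

767 basis points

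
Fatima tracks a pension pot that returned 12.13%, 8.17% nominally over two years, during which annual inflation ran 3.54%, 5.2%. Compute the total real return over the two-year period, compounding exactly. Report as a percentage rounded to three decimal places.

11.354%

Nominal growth factor = 1.1213 × 1.0817 = 1.212910
Price-level growth factor = 1.0354 × 1.0520 = 1.089241
Real growth factor = 1.212910 / 1.089241 = 1.113537
Total real return = 1.113537 − 1 → 11.354%.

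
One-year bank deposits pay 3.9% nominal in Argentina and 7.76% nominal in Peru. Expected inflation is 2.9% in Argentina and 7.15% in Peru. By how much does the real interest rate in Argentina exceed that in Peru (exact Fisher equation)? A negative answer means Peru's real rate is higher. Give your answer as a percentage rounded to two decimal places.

0.40%

Argentina: (1 + 0.0390)/(1 + 0.0290) − 1 = 0.9718%
Peru: (1 + 0.0776)/(1 + 0.0715) − 1 = 0.5693%
Differential = 0.9718% − 0.5693% = 0.4025% → 0.40%.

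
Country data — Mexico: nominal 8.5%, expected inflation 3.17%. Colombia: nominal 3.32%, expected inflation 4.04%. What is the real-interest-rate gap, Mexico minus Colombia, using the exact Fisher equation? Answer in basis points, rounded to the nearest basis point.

586 basis points

Mexico: (1 + 0.0850)/(1 + 0.0317) − 1 = 5.1662%
Colombia: (1 + 0.0332)/(1 + 0.0404) − 1 = -0.6920%
Differential = 5.1662% − (-0.6920%) = 5.8583% → 586 basis points.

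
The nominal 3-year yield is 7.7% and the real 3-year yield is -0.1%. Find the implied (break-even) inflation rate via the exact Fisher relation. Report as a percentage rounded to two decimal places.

(1 + π) = (1 + i)/(1 + r) = 1.07700 / 0.99900 = 1.078078
Break-even inflation = 1.078078 − 1 → 7.81%.

7.81%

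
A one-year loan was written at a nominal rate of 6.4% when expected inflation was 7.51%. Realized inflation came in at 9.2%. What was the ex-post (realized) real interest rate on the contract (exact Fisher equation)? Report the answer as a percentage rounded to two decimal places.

Ex-post: (1 + 0.0640)/(1 + 0.0920) − 1 = -2.5641%
So the realized real rate is -2.56%.

-2.56%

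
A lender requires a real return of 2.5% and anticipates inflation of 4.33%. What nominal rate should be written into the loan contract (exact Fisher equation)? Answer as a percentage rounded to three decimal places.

(1 + i) = (1 + r)(1 + π) = 1.02500 × 1.04330 = 1.0693825
i = 1.0693825 − 1, so the required nominal rate is 6.938%.

6.938%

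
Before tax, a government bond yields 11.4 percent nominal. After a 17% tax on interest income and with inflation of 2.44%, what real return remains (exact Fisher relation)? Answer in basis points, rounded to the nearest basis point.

After-tax nominal return = 11.4% × (1 − 0.17) = 9.4620%.
1 + r = 1.09462 / 1.02440 = 1.068547
After-tax real rate = 1.068547 − 1 → 685 basis points.

685 basis points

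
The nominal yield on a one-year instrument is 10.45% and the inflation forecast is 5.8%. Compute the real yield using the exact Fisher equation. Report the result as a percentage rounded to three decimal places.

4.395%

1 + r = 1.10450 / 1.05800 = 1.043951
r = 1.043951 − 1 = 4.3951%, i.e. 4.395%.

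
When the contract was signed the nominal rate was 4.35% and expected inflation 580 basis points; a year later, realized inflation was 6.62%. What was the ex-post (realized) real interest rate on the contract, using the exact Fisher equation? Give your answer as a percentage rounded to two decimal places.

-2.13%

Ex-post: (1 + 0.0435)/(1 + 0.0662) − 1 = -2.1291%
So the realized real rate is -2.13%.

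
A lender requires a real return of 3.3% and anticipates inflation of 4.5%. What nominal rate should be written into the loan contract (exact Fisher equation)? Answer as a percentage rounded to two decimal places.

7.95%

(1 + i) = (1 + r)(1 + π) = 1.03300 × 1.04500 = 1.079485
i = 1.079485 − 1, so the required nominal rate is 7.95%.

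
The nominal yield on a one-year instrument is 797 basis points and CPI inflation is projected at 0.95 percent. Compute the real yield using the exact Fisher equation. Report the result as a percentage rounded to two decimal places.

By the Fisher relation, 1 + r = (1 + i)/(1 + π).
1 + r = 1.07970 / 1.00950 = 1.069539
r = 1.069539 − 1 = 6.9539%, i.e. 6.95%.

6.95%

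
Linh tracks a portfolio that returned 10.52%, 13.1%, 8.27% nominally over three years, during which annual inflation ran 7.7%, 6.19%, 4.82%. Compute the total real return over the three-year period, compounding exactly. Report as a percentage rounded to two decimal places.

Compound the nominal returns: 1.1052 × 1.1310 × 1.0827 = 1.353355.
Compound inflation: 1.0770 × 1.0619 × 1.0482 = 1.198791.
Deflate: 1.353355 / 1.198791 = 1.128933.
Total real return = 1.128933 − 1 → 12.89%.

12.89%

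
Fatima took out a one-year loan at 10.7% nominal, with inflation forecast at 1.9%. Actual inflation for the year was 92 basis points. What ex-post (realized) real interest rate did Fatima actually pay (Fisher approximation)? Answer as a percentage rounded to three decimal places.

9.780%

Ex-post: 10.7% − 0.92% = 9.780%
So the realized real rate is 9.780%.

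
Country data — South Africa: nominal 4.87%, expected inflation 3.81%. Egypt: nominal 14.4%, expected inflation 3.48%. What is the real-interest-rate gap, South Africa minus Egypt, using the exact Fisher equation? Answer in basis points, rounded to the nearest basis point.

-953 basis points

South Africa: (1 + 0.0487)/(1 + 0.0381) − 1 = 1.0211%
Egypt: (1 + 0.1440)/(1 + 0.0348) − 1 = 10.5528%
Differential = 1.0211% − 10.5528% = -9.5317% → -953 basis points.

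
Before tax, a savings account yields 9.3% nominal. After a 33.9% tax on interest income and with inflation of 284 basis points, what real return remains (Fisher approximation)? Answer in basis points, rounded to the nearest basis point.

331 basis points

After-tax nominal return = 9.3% × (1 − 0.339) = 6.1473%.
r ≈ 6.1473% − 2.84% → 331 basis points.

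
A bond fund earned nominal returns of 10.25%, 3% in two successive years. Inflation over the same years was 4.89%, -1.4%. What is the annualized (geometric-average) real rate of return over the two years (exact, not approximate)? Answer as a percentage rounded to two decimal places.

4.79%

Nominal growth factor = 1.1025 × 1.0300 = 1.13557500
Price-level growth factor = 1.0489 × 0.9860 = 1.03421540
Real growth factor = 1.13557500 / 1.03421540 = 1.09800628
Annualized real rate = 1.09800628^(1/2) − 1 = 4.7858% → 4.79%.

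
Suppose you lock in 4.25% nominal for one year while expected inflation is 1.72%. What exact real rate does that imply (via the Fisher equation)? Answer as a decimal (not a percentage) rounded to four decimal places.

By the Fisher equation, 1 + r = (1 + i)/(1 + π).
1 + r = 1.04250 / 1.01720 = 1.024872
r = 1.024872 − 1 = 2.4872%, i.e. 0.0249.

0.0249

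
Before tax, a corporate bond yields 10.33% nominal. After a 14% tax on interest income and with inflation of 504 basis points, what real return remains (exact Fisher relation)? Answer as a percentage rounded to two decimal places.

3.66%

After-tax nominal return = 10.33% × (1 − 0.14) = 8.8838%.
1 + r = 1.088838 / 1.05040 = 1.036594
After-tax real rate = 1.036594 − 1 → 3.66%.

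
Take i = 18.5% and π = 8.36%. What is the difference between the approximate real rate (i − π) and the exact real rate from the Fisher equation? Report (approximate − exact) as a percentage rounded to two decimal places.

0.78%

Approximate: r ≈ 18.500% − 8.360% = 10.1400%
Exact: (1 + 0.1850)/(1 + 0.0836) − 1 = 9.3577%
Error = 10.1400% − 9.3577% = 0.7823% → 0.78%.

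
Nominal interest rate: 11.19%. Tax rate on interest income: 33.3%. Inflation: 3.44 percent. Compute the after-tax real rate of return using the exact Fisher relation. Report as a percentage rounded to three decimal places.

After-tax nominal return = 11.19% × (1 − 0.333) = 7.46373%.
1 + r = 1.0746373 / 1.03440 = 1.038899
After-tax real rate = 1.038899 − 1 → 3.890%.

3.890%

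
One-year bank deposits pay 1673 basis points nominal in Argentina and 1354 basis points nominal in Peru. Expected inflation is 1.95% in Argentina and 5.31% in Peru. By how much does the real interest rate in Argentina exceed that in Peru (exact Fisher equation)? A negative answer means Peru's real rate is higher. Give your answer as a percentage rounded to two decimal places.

Argentina: (1 + 0.1673)/(1 + 0.0195) − 1 = 14.4973%
Peru: (1 + 0.1354)/(1 + 0.0531) − 1 = 7.8150%
Differential = 14.4973% − 7.8150% = 6.6823% → 6.68%.

6.68%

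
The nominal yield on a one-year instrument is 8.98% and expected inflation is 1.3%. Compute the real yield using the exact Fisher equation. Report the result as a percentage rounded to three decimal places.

7.581%

By the Fisher relation, 1 + r = (1 + i)/(1 + π).
1 + r = 1.08980 / 1.01300 = 1.075814
r = 1.075814 − 1 = 7.5814%, i.e. 7.581%.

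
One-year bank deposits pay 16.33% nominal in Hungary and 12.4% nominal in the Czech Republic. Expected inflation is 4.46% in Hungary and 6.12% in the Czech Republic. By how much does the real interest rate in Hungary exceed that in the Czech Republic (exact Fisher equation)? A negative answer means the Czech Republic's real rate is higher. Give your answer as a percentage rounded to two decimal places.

Hungary: (1 + 0.1633)/(1 + 0.0446) − 1 = 11.3632%
The Czech Republic: (1 + 0.1240)/(1 + 0.0612) − 1 = 5.9178%
Differential = 11.3632% − 5.9178% = 5.4454% → 5.45%.

5.45%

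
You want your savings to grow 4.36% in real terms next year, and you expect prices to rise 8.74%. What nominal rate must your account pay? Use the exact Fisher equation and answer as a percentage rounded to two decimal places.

(1 + i) = (1 + r)(1 + π) = 1.04360 × 1.08740 = 1.13481064
i = 1.13481064 − 1, so the required nominal rate is 13.48%.

13.48%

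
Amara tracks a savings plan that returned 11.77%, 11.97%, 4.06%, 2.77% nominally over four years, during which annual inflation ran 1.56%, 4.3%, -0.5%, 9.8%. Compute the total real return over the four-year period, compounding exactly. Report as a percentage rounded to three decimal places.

Compound the nominal returns: 1.1177 × 1.1197 × 1.0406 × 1.0277 = 1.338373.
Compound inflation: 1.0156 × 1.0430 × 0.9950 × 1.0980 = 1.157264.
Deflate: 1.338373 / 1.157264 = 1.156497.
Total real return = 1.156497 − 1 → 15.650%.

15.650%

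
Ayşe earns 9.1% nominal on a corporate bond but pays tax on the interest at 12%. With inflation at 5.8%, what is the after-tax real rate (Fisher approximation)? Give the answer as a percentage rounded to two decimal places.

After-tax nominal return = 9.1% × (1 − 0.12) = 8.0080%.
r ≈ 8.0080% − 5.8% → 2.21%.

2.21%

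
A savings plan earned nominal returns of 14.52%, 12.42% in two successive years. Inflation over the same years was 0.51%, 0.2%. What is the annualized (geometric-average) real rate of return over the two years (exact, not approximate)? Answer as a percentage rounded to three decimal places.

Compound the nominal returns: 1.1452 × 1.1242 = 1.28743384.
Compound inflation: 1.0051 × 1.0020 = 1.00711020.
Deflate: 1.28743384 / 1.00711020 = 1.27834455.
Annualized real rate = 1.27834455^(1/2) − 1 = 13.0639% → 13.064%.

13.064%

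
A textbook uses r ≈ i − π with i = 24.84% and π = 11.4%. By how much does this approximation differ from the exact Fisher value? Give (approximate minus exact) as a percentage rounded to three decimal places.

1.375%

Approximate: r ≈ 24.840% − 11.400% = 13.4400%
Exact: (1 + 0.2484)/(1 + 0.1140) − 1 = 12.0646%
Error = 13.4400% − 12.0646% = 1.3754% → 1.375%.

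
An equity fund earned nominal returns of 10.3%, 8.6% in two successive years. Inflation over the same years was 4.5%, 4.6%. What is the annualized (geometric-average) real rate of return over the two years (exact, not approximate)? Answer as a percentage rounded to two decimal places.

Nominal growth factor = 1.1030 × 1.0860 = 1.19785800
Price-level growth factor = 1.0450 × 1.0460 = 1.09307000
Real growth factor = 1.19785800 / 1.09307000 = 1.09586577
Annualized real rate = 1.09586577^(1/2) − 1 = 4.6836% → 4.68%.

4.68%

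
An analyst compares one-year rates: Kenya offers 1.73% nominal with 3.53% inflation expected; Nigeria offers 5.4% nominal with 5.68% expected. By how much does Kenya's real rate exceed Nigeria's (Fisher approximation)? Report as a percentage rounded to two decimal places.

Kenya: 1.73% − 3.53% = -1.800%
Nigeria: 5.4% − 5.68% = -0.280%
Differential = -1.520% → -1.52%.

-1.52%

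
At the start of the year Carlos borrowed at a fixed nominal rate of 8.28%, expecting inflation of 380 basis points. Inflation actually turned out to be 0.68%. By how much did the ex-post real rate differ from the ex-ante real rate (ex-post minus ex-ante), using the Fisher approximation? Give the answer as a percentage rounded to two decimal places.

3.12%

Ex-ante: 8.28% − 3.8% = 4.480%
Ex-post: 8.28% − 0.68% = 7.600%
Difference (ex-post − ex-ante) = 3.1200% → 3.12%.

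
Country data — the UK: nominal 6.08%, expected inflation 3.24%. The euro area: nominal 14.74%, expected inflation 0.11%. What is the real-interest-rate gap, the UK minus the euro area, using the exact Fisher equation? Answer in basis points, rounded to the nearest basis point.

-1186 basis points

The UK: (1 + 0.0608)/(1 + 0.0324) − 1 = 2.7509%
The euro area: (1 + 0.1474)/(1 + 0.0011) − 1 = 14.6139%
Differential = 2.7509% − 14.6139% = -11.8631% → -1186 basis points.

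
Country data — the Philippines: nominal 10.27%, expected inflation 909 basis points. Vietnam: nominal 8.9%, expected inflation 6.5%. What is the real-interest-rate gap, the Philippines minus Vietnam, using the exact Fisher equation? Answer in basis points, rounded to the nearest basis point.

-117 basis points

The Philippines: (1 + 0.1027)/(1 + 0.0909) − 1 = 1.0817%
Vietnam: (1 + 0.0890)/(1 + 0.0650) − 1 = 2.2535%
Differential = 1.0817% − 2.2535% = -1.1718% → -117 basis points.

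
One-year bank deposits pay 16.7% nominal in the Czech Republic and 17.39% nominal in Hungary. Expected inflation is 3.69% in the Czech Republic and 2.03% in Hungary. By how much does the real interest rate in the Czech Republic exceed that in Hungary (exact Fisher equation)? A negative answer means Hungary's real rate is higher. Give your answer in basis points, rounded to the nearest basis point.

The Czech Republic: (1 + 0.1670)/(1 + 0.0369) − 1 = 12.5470%
Hungary: (1 + 0.1739)/(1 + 0.0203) − 1 = 15.0544%
Differential = 12.5470% − 15.0544% = -2.5074% → -251 basis points.

-251 basis points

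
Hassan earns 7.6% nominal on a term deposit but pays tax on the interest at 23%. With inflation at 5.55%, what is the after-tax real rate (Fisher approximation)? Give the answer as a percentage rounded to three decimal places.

After-tax nominal return = 7.6% × (1 − 0.23) = 5.8520%.
r ≈ 5.8520% − 5.55% → 0.302%.

0.302%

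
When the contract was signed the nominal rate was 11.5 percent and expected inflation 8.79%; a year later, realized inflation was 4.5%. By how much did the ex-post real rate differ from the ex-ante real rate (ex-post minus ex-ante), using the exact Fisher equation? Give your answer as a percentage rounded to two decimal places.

4.21%

Ex-ante: (1 + 0.1150)/(1 + 0.0879) − 1 = 2.4910%
Ex-post: (1 + 0.1150)/(1 + 0.0450) − 1 = 6.6986%
Difference (ex-post − ex-ante) = 4.2075% → 4.21%.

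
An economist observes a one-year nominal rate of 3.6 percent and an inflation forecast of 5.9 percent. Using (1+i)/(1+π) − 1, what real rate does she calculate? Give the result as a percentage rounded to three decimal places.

By the Fisher relation, 1 + r = (1 + i)/(1 + π).
1 + r = 1.03600 / 1.05900 = 0.978281
r = 0.978281 − 1 = -2.1719%, i.e. -2.172%.

-2.172%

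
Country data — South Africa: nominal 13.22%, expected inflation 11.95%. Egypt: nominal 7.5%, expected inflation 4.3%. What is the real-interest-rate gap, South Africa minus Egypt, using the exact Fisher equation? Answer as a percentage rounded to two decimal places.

-1.93%

South Africa: (1 + 0.1322)/(1 + 0.1195) − 1 = 1.1344%
Egypt: (1 + 0.0750)/(1 + 0.0430) − 1 = 3.0681%
Differential = 1.1344% − 3.0681% = -1.9336% → -1.93%.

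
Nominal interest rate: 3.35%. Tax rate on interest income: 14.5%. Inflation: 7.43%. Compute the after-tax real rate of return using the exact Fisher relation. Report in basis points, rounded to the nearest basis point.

-425 basis points

After-tax nominal return = 3.35% × (1 − 0.145) = 2.86425%.
1 + r = 1.0286425 / 1.07430 = 0.957500
After-tax real rate = 0.957500 − 1 → -425 basis points.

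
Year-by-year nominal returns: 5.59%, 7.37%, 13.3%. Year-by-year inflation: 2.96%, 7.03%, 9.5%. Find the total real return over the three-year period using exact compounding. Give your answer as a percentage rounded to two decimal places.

Nominal growth factor = 1.0559 × 1.0737 × 1.1330 = 1.284505
Price-level growth factor = 1.0296 × 1.0703 × 1.0950 = 1.206669
Real growth factor = 1.284505 / 1.206669 = 1.064504
Total real return = 1.064504 − 1 → 6.45%.

6.45%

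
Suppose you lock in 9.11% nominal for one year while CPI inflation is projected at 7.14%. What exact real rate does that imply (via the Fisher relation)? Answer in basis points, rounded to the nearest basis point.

By the Fisher relation, 1 + r = (1 + i)/(1 + π).
1 + r = 1.09110 / 1.07140 = 1.018387
r = 1.018387 − 1 = 1.8387%, i.e. 184 basis points.

184 basis points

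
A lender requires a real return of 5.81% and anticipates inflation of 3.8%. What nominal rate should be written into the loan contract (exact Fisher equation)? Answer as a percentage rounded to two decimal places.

(1 + i) = (1 + r)(1 + π) = 1.05810 × 1.03800 = 1.0983078
i = 1.0983078 − 1, so the required nominal rate is 9.83%.

9.83%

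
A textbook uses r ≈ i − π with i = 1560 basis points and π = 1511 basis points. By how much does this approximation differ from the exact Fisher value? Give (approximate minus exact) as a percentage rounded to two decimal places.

Approximate: r ≈ 15.600% − 15.110% = 0.4900%
Exact: (1 + 0.1560)/(1 + 0.1511) − 1 = 0.4257%
Error = 0.4900% − 0.4257% = 0.0643% → 0.06%.

0.06%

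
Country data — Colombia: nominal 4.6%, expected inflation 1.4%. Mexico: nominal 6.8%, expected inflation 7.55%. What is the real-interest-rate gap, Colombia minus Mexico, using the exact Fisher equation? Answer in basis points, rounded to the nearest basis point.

Colombia: (1 + 0.0460)/(1 + 0.0140) − 1 = 3.1558%
Mexico: (1 + 0.0680)/(1 + 0.0755) − 1 = -0.6974%
Differential = 3.1558% − (-0.6974%) = 3.8532% → 385 basis points.

385 basis points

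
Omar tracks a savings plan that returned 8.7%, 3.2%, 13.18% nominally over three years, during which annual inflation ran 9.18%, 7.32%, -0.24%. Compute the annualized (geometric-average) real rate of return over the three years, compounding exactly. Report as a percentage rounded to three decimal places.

2.794%

Nominal growth factor = 1.0870 × 1.0320 × 1.1318 = 1.26963513
Price-level growth factor = 1.0918 × 1.0732 × 0.9976 = 1.16890763
Real growth factor = 1.26963513 / 1.16890763 = 1.08617233
Annualized real rate = 1.08617233^(1/3) − 1 = 2.7936% → 2.794%.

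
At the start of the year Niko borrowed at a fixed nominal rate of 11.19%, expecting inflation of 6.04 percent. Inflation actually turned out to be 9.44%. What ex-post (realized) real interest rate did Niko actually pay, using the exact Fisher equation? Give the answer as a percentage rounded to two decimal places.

1.60%

Ex-post: (1 + 0.1119)/(1 + 0.0944) − 1 = 1.5990%
So the realized real rate is 1.60%.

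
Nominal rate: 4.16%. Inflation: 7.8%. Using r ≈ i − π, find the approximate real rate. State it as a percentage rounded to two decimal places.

-3.64%

r ≈ i − π = 4.16% − 7.8% = -3.64%.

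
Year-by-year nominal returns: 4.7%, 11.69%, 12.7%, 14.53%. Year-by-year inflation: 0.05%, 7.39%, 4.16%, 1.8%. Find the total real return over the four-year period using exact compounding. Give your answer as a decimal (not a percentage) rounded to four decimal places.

0.3249

Nominal growth factor = 1.0470 × 1.1169 × 1.1270 × 1.1453 = 1.509399
Price-level growth factor = 1.0005 × 1.0739 × 1.0416 × 1.0180 = 1.139278
Real growth factor = 1.509399 / 1.139278 = 1.324874
Total real return = 1.324874 − 1 → 0.3249.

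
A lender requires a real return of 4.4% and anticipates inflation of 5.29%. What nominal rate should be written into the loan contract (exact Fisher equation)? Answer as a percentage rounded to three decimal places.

(1 + i) = (1 + r)(1 + π) = 1.04400 × 1.05290 = 1.0992276
i = 1.0992276 − 1, so the required nominal rate is 9.923%.

9.923%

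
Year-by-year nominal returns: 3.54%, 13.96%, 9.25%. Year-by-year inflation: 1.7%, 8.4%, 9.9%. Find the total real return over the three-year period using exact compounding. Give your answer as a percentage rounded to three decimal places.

Nominal growth factor = 1.0354 × 1.1396 × 1.0925 = 1.289086
Price-level growth factor = 1.0170 × 1.0840 × 1.0990 = 1.211568
Real growth factor = 1.289086 / 1.211568 = 1.063982
Total real return = 1.063982 − 1 → 6.398%.

6.398%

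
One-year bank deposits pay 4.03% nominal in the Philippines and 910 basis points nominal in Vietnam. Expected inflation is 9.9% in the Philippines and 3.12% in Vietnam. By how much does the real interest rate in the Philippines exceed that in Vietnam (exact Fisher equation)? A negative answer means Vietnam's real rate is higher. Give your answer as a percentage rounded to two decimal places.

-11.14%

The Philippines: (1 + 0.0403)/(1 + 0.0990) − 1 = -5.3412%
Vietnam: (1 + 0.0910)/(1 + 0.0312) − 1 = 5.7991%
Differential = -5.3412% − 5.7991% = -11.1403% → -11.14%.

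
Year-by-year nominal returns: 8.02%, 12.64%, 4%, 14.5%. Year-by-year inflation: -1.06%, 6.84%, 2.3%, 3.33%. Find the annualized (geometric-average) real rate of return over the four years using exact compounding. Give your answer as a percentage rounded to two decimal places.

6.71%

Compound the nominal returns: 1.0802 × 1.1264 × 1.0400 × 1.1450 = 1.44889075.
Compound inflation: 0.9894 × 1.0684 × 1.0230 × 1.0333 = 1.11739789.
Deflate: 1.44889075 / 1.11739789 = 1.29666501.
Annualized real rate = 1.29666501^(1/4) − 1 = 6.7104% → 6.71%.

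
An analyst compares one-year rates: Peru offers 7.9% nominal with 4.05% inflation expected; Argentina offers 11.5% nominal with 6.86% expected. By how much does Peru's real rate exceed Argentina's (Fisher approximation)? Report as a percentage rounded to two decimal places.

-0.79%

Peru: 7.9% − 4.05% = 3.850%
Argentina: 11.5% − 6.86% = 4.640%
Differential = -0.790% → -0.79%.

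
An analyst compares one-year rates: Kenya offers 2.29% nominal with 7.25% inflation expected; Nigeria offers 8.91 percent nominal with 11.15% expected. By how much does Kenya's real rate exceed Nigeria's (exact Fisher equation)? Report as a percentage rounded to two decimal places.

-2.61%

Kenya: (1 + 0.0229)/(1 + 0.0725) − 1 = -4.6247%
Nigeria: (1 + 0.0891)/(1 + 0.1115) − 1 = -2.0153%
Differential = -4.6247% − (-2.0153%) = -2.6094% → -2.61%.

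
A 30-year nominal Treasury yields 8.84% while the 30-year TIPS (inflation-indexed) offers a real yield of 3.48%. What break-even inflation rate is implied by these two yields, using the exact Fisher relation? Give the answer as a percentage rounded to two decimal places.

(1 + π) = (1 + i)/(1 + r) = 1.08840 / 1.03480 = 1.051797
Break-even inflation = 1.051797 − 1 → 5.18%.

5.18%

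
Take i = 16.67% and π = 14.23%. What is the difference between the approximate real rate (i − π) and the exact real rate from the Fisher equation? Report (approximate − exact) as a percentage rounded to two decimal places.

0.30%

Approximate: r ≈ 16.670% − 14.230% = 2.4400%
Exact: (1 + 0.1667)/(1 + 0.1423) − 1 = 2.1360%
Error = 2.4400% − 2.1360% = 0.3040% → 0.30%.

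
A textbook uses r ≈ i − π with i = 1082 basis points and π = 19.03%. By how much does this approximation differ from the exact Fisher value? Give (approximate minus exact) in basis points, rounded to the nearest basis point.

-131 basis points

Approximate: r ≈ 10.820% − 19.030% = -8.2100%
Exact: (1 + 0.1082)/(1 + 0.1903) − 1 = -6.8974%
Error = -8.2100% − (-6.8974%) = -1.3126% → -131 basis points.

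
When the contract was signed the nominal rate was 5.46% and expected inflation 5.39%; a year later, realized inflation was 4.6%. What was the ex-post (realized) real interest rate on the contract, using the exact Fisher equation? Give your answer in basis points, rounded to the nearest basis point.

82 basis points

Ex-post: (1 + 0.0546)/(1 + 0.0460) − 1 = 0.8222%
So the realized real rate is 82 basis points.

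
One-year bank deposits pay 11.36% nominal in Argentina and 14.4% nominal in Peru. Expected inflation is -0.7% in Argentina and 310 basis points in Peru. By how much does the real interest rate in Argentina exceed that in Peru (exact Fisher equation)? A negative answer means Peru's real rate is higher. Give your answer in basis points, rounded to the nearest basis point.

Argentina: (1 + 0.1136)/(1 − 0.0070) − 1 = 12.1450%
Peru: (1 + 0.1440)/(1 + 0.0310) − 1 = 10.9602%
Differential = 12.1450% − 10.9602% = 1.1848% → 118 basis points.

118 basis points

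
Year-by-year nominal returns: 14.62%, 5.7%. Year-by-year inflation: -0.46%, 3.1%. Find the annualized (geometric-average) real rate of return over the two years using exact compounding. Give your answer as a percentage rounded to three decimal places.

8.652%

Compound the nominal returns: 1.1462 × 1.0570 = 1.211533400.
Compound inflation: 0.9954 × 1.0310 = 1.026257400.
Deflate: 1.211533400 / 1.026257400 = 1.180535604.
Annualized real rate = 1.180535604^(1/2) − 1 = 8.65246% → 8.652%.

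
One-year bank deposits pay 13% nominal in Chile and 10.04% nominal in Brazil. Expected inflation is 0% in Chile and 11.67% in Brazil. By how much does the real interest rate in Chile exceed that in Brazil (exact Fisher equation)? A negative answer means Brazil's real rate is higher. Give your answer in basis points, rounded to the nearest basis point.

Chile: (1 + 0.1300)/(1 + 0.0000) − 1 = 13.0000%
Brazil: (1 + 0.1004)/(1 + 0.1167) − 1 = -1.4597%
Differential = 13.0000% − (-1.4597%) = 14.4597% → 1446 basis points.

1446 basis points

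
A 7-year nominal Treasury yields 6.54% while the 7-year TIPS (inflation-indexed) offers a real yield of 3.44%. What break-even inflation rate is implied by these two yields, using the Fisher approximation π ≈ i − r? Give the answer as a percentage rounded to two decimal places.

π ≈ i − r = 6.54% − 3.44% → 3.10%.

3.10%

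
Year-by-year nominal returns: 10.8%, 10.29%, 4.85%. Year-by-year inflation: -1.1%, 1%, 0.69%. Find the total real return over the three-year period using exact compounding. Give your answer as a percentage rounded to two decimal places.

Nominal growth factor = 1.1080 × 1.1029 × 1.0485 = 1.281281
Price-level growth factor = 0.9890 × 1.0100 × 1.0069 = 1.005782
Real growth factor = 1.281281 / 1.005782 = 1.273915
Total real return = 1.273915 − 1 → 27.39%.

27.39%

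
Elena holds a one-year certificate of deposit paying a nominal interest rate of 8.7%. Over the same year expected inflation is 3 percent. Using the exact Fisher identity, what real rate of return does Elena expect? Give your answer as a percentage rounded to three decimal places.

5.534%

1 + r = 1.08700 / 1.03000 = 1.055340
r = 1.055340 − 1 = 5.5340%, i.e. 5.534%.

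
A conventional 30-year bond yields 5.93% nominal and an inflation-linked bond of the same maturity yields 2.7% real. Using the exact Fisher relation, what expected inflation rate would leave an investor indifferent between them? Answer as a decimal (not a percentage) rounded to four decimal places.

(1 + π) = (1 + i)/(1 + r) = 1.05930 / 1.02700 = 1.031451
Break-even inflation = 1.031451 − 1 → 0.0315.

0.0315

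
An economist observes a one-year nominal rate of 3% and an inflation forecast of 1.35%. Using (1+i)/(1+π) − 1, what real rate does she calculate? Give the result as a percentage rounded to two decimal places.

1.63%

1 + r = 1.03000 / 1.01350 = 1.016280
r = 1.016280 − 1 = 1.6280%, i.e. 1.63%.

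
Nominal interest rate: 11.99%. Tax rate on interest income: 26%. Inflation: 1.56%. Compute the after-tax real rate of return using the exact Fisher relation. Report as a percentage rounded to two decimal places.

After-tax nominal return = 11.99% × (1 − 0.26) = 8.8726%.
1 + r = 1.088726 / 1.01560 = 1.072003
After-tax real rate = 1.072003 − 1 → 7.20%.

7.20%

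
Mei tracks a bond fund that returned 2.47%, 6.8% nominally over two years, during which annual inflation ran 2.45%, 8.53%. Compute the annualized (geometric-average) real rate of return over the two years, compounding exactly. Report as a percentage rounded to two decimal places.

Nominal growth factor = 1.0247 × 1.0680 = 1.09437960
Price-level growth factor = 1.0245 × 1.0853 = 1.11188985
Real growth factor = 1.09437960 / 1.11188985 = 0.98425181
Annualized real rate = 0.98425181^(1/2) − 1 = -0.7905% → -0.79%.

-0.79%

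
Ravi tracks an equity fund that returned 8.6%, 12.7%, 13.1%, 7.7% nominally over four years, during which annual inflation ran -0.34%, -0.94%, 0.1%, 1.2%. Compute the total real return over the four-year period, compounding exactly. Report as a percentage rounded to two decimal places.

49.07%

Compound the nominal returns: 1.0860 × 1.1270 × 1.1310 × 1.0770 = 1.490843.
Compound inflation: 0.9966 × 0.9906 × 1.0010 × 1.0120 = 1.000078.
Deflate: 1.490843 / 1.000078 = 1.490727.
Total real return = 1.490727 − 1 → 49.07%.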